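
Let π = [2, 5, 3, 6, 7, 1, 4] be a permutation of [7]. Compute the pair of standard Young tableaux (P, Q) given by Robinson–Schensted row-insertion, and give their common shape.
P = [1, 3, 4, 7] / [2, 6] / [5];  Q = [1, 2, 4, 5] / [3, 7] / [6];  common shape = (4, 2, 1)

Row-insert the values π_1, π_2, … into P one at a time, bumping the leftmost entry strictly greater than the inserted value down to the next row. The recording tableau Q records, in position (i, j), the step at which that cell was added to P.
  Insert 2 (step 1): P = [2];  Q = [1]
  Insert 5 (step 2): P = [2, 5];  Q = [1, 2]
  Insert 3 (step 3): P = [2, 3] / [5];  Q = [1, 2] / [3]
  Insert 6 (step 4): P = [2, 3, 6] / [5];  Q = [1, 2, 4] / [3]
  Insert 7 (step 5): P = [2, 3, 6, 7] / [5];  Q = [1, 2, 4, 5] / [3]
  Insert 1 (step 6): P = [1, 3, 6, 7] / [2] / [5];  Q = [1, 2, 4, 5] / [3] / [6]
  Insert 4 (step 7): P = [1, 3, 4, 7] / [2, 6] / [5];  Q = [1, 2, 4, 5] / [3, 7] / [6]
Final shape: (4, 2, 1).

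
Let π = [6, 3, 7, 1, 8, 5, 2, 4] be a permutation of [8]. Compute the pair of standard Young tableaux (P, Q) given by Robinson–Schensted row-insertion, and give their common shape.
P = [1, 2, 4] / [3, 5, 8] / [6, 7];  Q = [1, 3, 5] / [2, 6, 8] / [4, 7];  common shape = (3, 3, 2)

Row-insert the values π_1, π_2, … into P one at a time, bumping the leftmost entry strictly greater than the inserted value down to the next row. The recording tableau Q records, in position (i, j), the step at which that cell was added to P.
  Insert 6 (step 1): P = [6];  Q = [1]
  Insert 3 (step 2): P = [3] / [6];  Q = [1] / [2]
  Insert 7 (step 3): P = [3, 7] / [6];  Q = [1, 3] / [2]
  Insert 1 (step 4): P = [1, 7] / [3] / [6];  Q = [1, 3] / [2] / [4]
  Insert 8 (step 5): P = [1, 7, 8] / [3] / [6];  Q = [1, 3, 5] / [2] / [4]
  Insert 5 (step 6): P = [1, 5, 8] / [3, 7] / [6];  Q = [1, 3, 5] / [2, 6] / [4]
  Insert 2 (step 7): P = [1, 2, 8] / [3, 5] / [6, 7];  Q = [1, 3, 5] / [2, 6] / [4, 7]
  Insert 4 (step 8): P = [1, 2, 4] / [3, 5, 8] / [6, 7];  Q = [1, 3, 5] / [2, 6, 8] / [4, 7]
Final shape: (3, 3, 2).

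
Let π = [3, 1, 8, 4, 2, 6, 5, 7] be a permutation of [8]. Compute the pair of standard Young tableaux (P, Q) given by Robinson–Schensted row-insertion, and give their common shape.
P = [1, 2, 5, 7] / [3, 4, 6] / [8];  Q = [1, 3, 6, 8] / [2, 4, 7] / [5];  common shape = (4, 3, 1)

Row-insert the values π_1, π_2, … into P one at a time, bumping the leftmost entry strictly greater than the inserted value down to the next row. The recording tableau Q records, in position (i, j), the step at which that cell was added to P.
  Insert 3 (step 1): P = [3];  Q = [1]
  Insert 1 (step 2): P = [1] / [3];  Q = [1] / [2]
  Insert 8 (step 3): P = [1, 8] / [3];  Q = [1, 3] / [2]
  Insert 4 (step 4): P = [1, 4] / [3, 8];  Q = [1, 3] / [2, 4]
  Insert 2 (step 5): P = [1, 2] / [3, 4] / [8];  Q = [1, 3] / [2, 4] / [5]
  Insert 6 (step 6): P = [1, 2, 6] / [3, 4] / [8];  Q = [1, 3, 6] / [2, 4] / [5]
  Insert 5 (step 7): P = [1, 2, 5] / [3, 4, 6] / [8];  Q = [1, 3, 6] / [2, 4, 7] / [5]
  Insert 7 (step 8): P = [1, 2, 5, 7] / [3, 4, 6] / [8];  Q = [1, 3, 6, 8] / [2, 4, 7] / [5]
Final shape: (4, 3, 1).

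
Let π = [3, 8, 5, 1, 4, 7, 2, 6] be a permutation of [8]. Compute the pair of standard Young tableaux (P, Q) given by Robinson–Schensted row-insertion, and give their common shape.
P = [1, 2, 6] / [3, 4, 7] / [5] / [8];  Q = [1, 2, 6] / [3, 5, 8] / [4] / [7];  common shape = (3, 3, 1, 1)

Row-insert the values π_1, π_2, … into P one at a time, bumping the leftmost entry strictly greater than the inserted value down to the next row. The recording tableau Q records, in position (i, j), the step at which that cell was added to P.
  Insert 3 (step 1): P = [3];  Q = [1]
  Insert 8 (step 2): P = [3, 8];  Q = [1, 2]
  Insert 5 (step 3): P = [3, 5] / [8];  Q = [1, 2] / [3]
  Insert 1 (step 4): P = [1, 5] / [3] / [8];  Q = [1, 2] / [3] / [4]
  Insert 4 (step 5): P = [1, 4] / [3, 5] / [8];  Q = [1, 2] / [3, 5] / [4]
  Insert 7 (step 6): P = [1, 4, 7] / [3, 5] / [8];  Q = [1, 2, 6] / [3, 5] / [4]
  Insert 2 (step 7): P = [1, 2, 7] / [3, 4] / [5] / [8];  Q = [1, 2, 6] / [3, 5] / [4] / [7]
  Insert 6 (step 8): P = [1, 2, 6] / [3, 4, 7] / [5] / [8];  Q = [1, 2, 6] / [3, 5, 8] / [4] / [7]
Final shape: (3, 3, 1, 1).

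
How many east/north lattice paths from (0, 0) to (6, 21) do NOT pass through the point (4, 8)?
Number of paths = 244035

Total paths from (0, 0) to (6, 21): C(27, 6) = 296010. Paths through (4, 8): (paths (0, 0) → (4, 8)) × (paths (4, 8) → (6, 21)) = C(12, 4) · C(15, 2) = 495 · 105 = 51975. Avoidance count = 296010 − 51975 = 244035.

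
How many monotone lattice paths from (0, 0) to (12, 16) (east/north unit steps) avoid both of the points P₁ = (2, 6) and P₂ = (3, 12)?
Number of paths = 25063402

Inclusion–exclusion. Total paths: C(28, 12) = 30421755. Through P₁: C(8, 2)·C(20, 10) = 5173168. Through P₂: C(15, 3)·C(13, 9) = 325325. Since P₁ is strictly southwest of P₂, a monotone path through both must visit P₁ then P₂; paths through both = C(8, 2)·C(7, 1)·C(13, 9) = 140140. Avoid both = 30421755 − 5173168 − 325325 + 140140 = 25063402.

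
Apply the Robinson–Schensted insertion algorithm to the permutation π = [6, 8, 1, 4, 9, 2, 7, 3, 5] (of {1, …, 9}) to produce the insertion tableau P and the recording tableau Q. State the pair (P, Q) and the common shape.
P = [1, 2, 3, 5] / [4, 7, 9] / [6, 8];  Q = [1, 2, 5, 9] / [3, 4, 7] / [6, 8];  common shape = (4, 3, 2)

Row-insert the values π_1, π_2, … into P one at a time, bumping the leftmost entry strictly greater than the inserted value down to the next row. The recording tableau Q records, in position (i, j), the step at which that cell was added to P.
  Insert 6 (step 1): P = [6];  Q = [1]
  Insert 8 (step 2): P = [6, 8];  Q = [1, 2]
  Insert 1 (step 3): P = [1, 8] / [6];  Q = [1, 2] / [3]
  Insert 4 (step 4): P = [1, 4] / [6, 8];  Q = [1, 2] / [3, 4]
  Insert 9 (step 5): P = [1, 4, 9] / [6, 8];  Q = [1, 2, 5] / [3, 4]
  Insert 2 (step 6): P = [1, 2, 9] / [4, 8] / [6];  Q = [1, 2, 5] / [3, 4] / [6]
  Insert 7 (step 7): P = [1, 2, 7] / [4, 8, 9] / [6];  Q = [1, 2, 5] / [3, 4, 7] / [6]
  Insert 3 (step 8): P = [1, 2, 3] / [4, 7, 9] / [6, 8];  Q = [1, 2, 5] / [3, 4, 7] / [6, 8]
  Insert 5 (step 9): P = [1, 2, 3, 5] / [4, 7, 9] / [6, 8];  Q = [1, 2, 5, 9] / [3, 4, 7] / [6, 8]
Final shape: (4, 3, 2).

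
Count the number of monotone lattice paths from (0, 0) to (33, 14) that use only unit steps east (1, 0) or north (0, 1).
Number of paths = 341643774795

A monotone lattice path from (0, 0) to (33, 14) consists of 33 east steps and 14 north steps in some order, so it is determined by which 33 of the 47 steps are east. The count is C(47, 33) = 341643774795.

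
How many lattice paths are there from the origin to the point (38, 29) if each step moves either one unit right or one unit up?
Number of paths = 7886597962249166160

A monotone lattice path from (0, 0) to (38, 29) consists of 38 east steps and 29 north steps in some order, so it is determined by which 38 of the 67 steps are east. The count is C(67, 38) = 7886597962249166160.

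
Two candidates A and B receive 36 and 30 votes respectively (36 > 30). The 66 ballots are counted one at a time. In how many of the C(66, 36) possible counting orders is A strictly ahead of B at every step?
Strict-lead orderings = 501517717545107536

Total orderings of the 66 votes with 36 for A: C(66, 36) = 5516694892996182896. By the Bertrand ballot formula (Cycle Lemma / reflection principle), the number of orderings in which A is strictly ahead of B throughout is (p − q)/(p + q) · C(p + q, p) = (36 − 30)/(36 + 30) · 5516694892996182896 = 501517717545107536.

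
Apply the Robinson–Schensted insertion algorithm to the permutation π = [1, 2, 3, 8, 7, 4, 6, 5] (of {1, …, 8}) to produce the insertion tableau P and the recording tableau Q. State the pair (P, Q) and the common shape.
P = [1, 2, 3, 4, 5] / [6] / [7] / [8];  Q = [1, 2, 3, 4, 7] / [5] / [6] / [8];  common shape = (5, 1, 1, 1)

Row-insert the values π_1, π_2, … into P one at a time, bumping the leftmost entry strictly greater than the inserted value down to the next row. The recording tableau Q records, in position (i, j), the step at which that cell was added to P.
  Insert 1 (step 1): P = [1];  Q = [1]
  Insert 2 (step 2): P = [1, 2];  Q = [1, 2]
  Insert 3 (step 3): P = [1, 2, 3];  Q = [1, 2, 3]
  Insert 8 (step 4): P = [1, 2, 3, 8];  Q = [1, 2, 3, 4]
  Insert 7 (step 5): P = [1, 2, 3, 7] / [8];  Q = [1, 2, 3, 4] / [5]
  Insert 4 (step 6): P = [1, 2, 3, 4] / [7] / [8];  Q = [1, 2, 3, 4] / [5] / [6]
  Insert 6 (step 7): P = [1, 2, 3, 4, 6] / [7] / [8];  Q = [1, 2, 3, 4, 7] / [5] / [6]
  Insert 5 (step 8): P = [1, 2, 3, 4, 5] / [6] / [7] / [8];  Q = [1, 2, 3, 4, 7] / [5] / [6] / [8]
Final shape: (5, 1, 1, 1).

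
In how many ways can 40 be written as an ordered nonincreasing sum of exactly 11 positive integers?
p(40, 11 parts) = 3370

Partitions of n into exactly k parts are in bijection with partitions of n − k into at most k parts (subtract 1 from each part). So p(40, exactly 11) = p(29, parts ≤ 11). Computing via the recurrence p(m, j) = p(m, j−1) + p(m−j, j) gives 3370.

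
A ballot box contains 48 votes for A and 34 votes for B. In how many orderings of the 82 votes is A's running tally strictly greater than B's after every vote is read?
Strict-lead orderings = 22144576797577798732350

Total orderings of the 82 votes with 48 for A: C(82, 48) = 129703949814384249718050. By the Bertrand ballot formula (Cycle Lemma / reflection principle), the number of orderings in which A is strictly ahead of B throughout is (p − q)/(p + q) · C(p + q, p) = (48 − 34)/(48 + 34) · 129703949814384249718050 = 22144576797577798732350.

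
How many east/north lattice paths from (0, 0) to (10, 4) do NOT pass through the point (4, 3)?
Number of paths = 756

Total paths from (0, 0) to (10, 4): C(14, 10) = 1001. Paths through (4, 3): (paths (0, 0) → (4, 3)) × (paths (4, 3) → (10, 4)) = C(7, 4) · C(7, 6) = 35 · 7 = 245. Avoidance count = 1001 − 245 = 756.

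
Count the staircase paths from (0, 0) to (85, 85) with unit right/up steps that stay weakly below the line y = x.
C_85 = 1063353702922273835973036658043476458723103404520

These NE paths below the diagonal are counted by the Catalan number C_n = (1/(n + 1)) · C(2n, n). For n = 85: C_85 = (1/86) · C(170, 85) = 91448418451315549893681152591738975450186892788720/86 = 1063353702922273835973036658043476458723103404520.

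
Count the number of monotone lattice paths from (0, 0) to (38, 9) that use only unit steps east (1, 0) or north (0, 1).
Number of paths = 1362649145

A monotone lattice path from (0, 0) to (38, 9) consists of 38 east steps and 9 north steps in some order, so it is determined by which 38 of the 47 steps are east. The count is C(47, 38) = 1362649145.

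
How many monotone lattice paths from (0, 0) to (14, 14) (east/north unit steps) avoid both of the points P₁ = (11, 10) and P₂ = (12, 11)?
Number of paths = 21305080

Inclusion–exclusion. Total paths: C(28, 14) = 40116600. Through P₁: C(21, 11)·C(7, 3) = 12345060. Through P₂: C(23, 12)·C(5, 2) = 13520780. Since P₁ is strictly southwest of P₂, a monotone path through both must visit P₁ then P₂; paths through both = C(21, 11)·C(2, 1)·C(5, 2) = 7054320. Avoid both = 40116600 − 12345060 − 13520780 + 7054320 = 21305080.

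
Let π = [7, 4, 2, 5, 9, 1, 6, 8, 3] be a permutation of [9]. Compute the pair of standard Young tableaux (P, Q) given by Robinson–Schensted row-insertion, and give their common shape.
P = [1, 3, 6, 8] / [2, 5] / [4, 9] / [7];  Q = [1, 4, 5, 8] / [2, 7] / [3, 9] / [6];  common shape = (4, 2, 2, 1)

Row-insert the values π_1, π_2, … into P one at a time, bumping the leftmost entry strictly greater than the inserted value down to the next row. The recording tableau Q records, in position (i, j), the step at which that cell was added to P.
  Insert 7 (step 1): P = [7];  Q = [1]
  Insert 4 (step 2): P = [4] / [7];  Q = [1] / [2]
  Insert 2 (step 3): P = [2] / [4] / [7];  Q = [1] / [2] / [3]
  Insert 5 (step 4): P = [2, 5] / [4] / [7];  Q = [1, 4] / [2] / [3]
  Insert 9 (step 5): P = [2, 5, 9] / [4] / [7];  Q = [1, 4, 5] / [2] / [3]
  Insert 1 (step 6): P = [1, 5, 9] / [2] / [4] / [7];  Q = [1, 4, 5] / [2] / [3] / [6]
  Insert 6 (step 7): P = [1, 5, 6] / [2, 9] / [4] / [7];  Q = [1, 4, 5] / [2, 7] / [3] / [6]
  Insert 8 (step 8): P = [1, 5, 6, 8] / [2, 9] / [4] / [7];  Q = [1, 4, 5, 8] / [2, 7] / [3] / [6]
  Insert 3 (step 9): P = [1, 3, 6, 8] / [2, 5] / [4, 9] / [7];  Q = [1, 4, 5, 8] / [2, 7] / [3, 9] / [6]
Final shape: (4, 2, 2, 1).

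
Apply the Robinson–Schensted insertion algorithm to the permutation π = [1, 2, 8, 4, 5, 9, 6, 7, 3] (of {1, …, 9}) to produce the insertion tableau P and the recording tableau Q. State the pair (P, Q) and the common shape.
P = [1, 2, 3, 5, 6, 7] / [4, 9] / [8];  Q = [1, 2, 3, 5, 6, 8] / [4, 7] / [9];  common shape = (6, 2, 1)

Row-insert the values π_1, π_2, … into P one at a time, bumping the leftmost entry strictly greater than the inserted value down to the next row. The recording tableau Q records, in position (i, j), the step at which that cell was added to P.
  Insert 1 (step 1): P = [1];  Q = [1]
  Insert 2 (step 2): P = [1, 2];  Q = [1, 2]
  Insert 8 (step 3): P = [1, 2, 8];  Q = [1, 2, 3]
  Insert 4 (step 4): P = [1, 2, 4] / [8];  Q = [1, 2, 3] / [4]
  Insert 5 (step 5): P = [1, 2, 4, 5] / [8];  Q = [1, 2, 3, 5] / [4]
  Insert 9 (step 6): P = [1, 2, 4, 5, 9] / [8];  Q = [1, 2, 3, 5, 6] / [4]
  Insert 6 (step 7): P = [1, 2, 4, 5, 6] / [8, 9];  Q = [1, 2, 3, 5, 6] / [4, 7]
  Insert 7 (step 8): P = [1, 2, 4, 5, 6, 7] / [8, 9];  Q = [1, 2, 3, 5, 6, 8] / [4, 7]
  Insert 3 (step 9): P = [1, 2, 3, 5, 6, 7] / [4, 9] / [8];  Q = [1, 2, 3, 5, 6, 8] / [4, 7] / [9]
Final shape: (6, 2, 1).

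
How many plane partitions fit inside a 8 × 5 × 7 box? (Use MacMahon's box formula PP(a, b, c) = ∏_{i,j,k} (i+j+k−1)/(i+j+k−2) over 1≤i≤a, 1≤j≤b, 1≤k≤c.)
PP(8, 5, 7) = 201299981193168

Evaluate the triple product over i = 1..8, j = 1..5, k = 1..7. The factors are (2/1) · (3/2) · (4/3) · (5/4) · (6/5) · (7/6) · (8/7) · (3/2) · … (280 factors total). The numerators and denominators telescope so the product is an integer; carrying out the multiplication exactly gives PP(8, 5, 7) = 201299981193168.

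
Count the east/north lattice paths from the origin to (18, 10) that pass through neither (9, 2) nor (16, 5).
Number of paths = 11497331

Inclusion–exclusion. Total paths: C(28, 18) = 13123110. Through P₁: C(11, 9)·C(17, 9) = 1337050. Through P₂: C(21, 16)·C(7, 2) = 427329. Since P₁ is strictly southwest of P₂, a monotone path through both must visit P₁ then P₂; paths through both = C(11, 9)·C(10, 7)·C(7, 2) = 138600. Avoid both = 13123110 − 1337050 − 427329 + 138600 = 11497331.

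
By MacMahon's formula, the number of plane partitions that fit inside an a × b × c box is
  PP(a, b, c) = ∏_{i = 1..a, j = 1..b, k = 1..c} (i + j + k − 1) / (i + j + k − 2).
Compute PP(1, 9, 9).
PP(1, 9, 9) = 48620

Evaluate the triple product over i = 1..1, j = 1..9, k = 1..9. The factors are (2/1) · (3/2) · (4/3) · (5/4) · (6/5) · (7/6) · (8/7) · (9/8) · … (81 factors total). The numerators and denominators telescope so the product is an integer; carrying out the multiplication exactly gives PP(1, 9, 9) = 48620.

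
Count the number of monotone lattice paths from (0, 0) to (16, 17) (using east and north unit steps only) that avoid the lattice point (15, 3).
Number of paths = 1166790870

Total paths from (0, 0) to (16, 17): C(33, 16) = 1166803110. Paths through (15, 3): (paths (0, 0) → (15, 3)) × (paths (15, 3) → (16, 17)) = C(18, 15) · C(15, 1) = 816 · 15 = 12240. Avoidance count = 1166803110 − 12240 = 1166790870.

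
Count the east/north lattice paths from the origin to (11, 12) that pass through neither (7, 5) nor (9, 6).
Number of paths = 1017106

Inclusion–exclusion. Total paths: C(23, 11) = 1352078. Through P₁: C(12, 7)·C(11, 4) = 261360. Through P₂: C(15, 9)·C(8, 2) = 140140. Since P₁ is strictly southwest of P₂, a monotone path through both must visit P₁ then P₂; paths through both = C(12, 7)·C(3, 2)·C(8, 2) = 66528. Avoid both = 1352078 − 261360 − 140140 + 66528 = 1017106.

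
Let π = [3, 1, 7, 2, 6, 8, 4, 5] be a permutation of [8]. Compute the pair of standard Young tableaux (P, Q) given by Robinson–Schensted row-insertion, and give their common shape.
P = [1, 2, 4, 5] / [3, 6, 8] / [7];  Q = [1, 3, 5, 6] / [2, 4, 8] / [7];  common shape = (4, 3, 1)

Row-insert the values π_1, π_2, … into P one at a time, bumping the leftmost entry strictly greater than the inserted value down to the next row. The recording tableau Q records, in position (i, j), the step at which that cell was added to P.
  Insert 3 (step 1): P = [3];  Q = [1]
  Insert 1 (step 2): P = [1] / [3];  Q = [1] / [2]
  Insert 7 (step 3): P = [1, 7] / [3];  Q = [1, 3] / [2]
  Insert 2 (step 4): P = [1, 2] / [3, 7];  Q = [1, 3] / [2, 4]
  Insert 6 (step 5): P = [1, 2, 6] / [3, 7];  Q = [1, 3, 5] / [2, 4]
  Insert 8 (step 6): P = [1, 2, 6, 8] / [3, 7];  Q = [1, 3, 5, 6] / [2, 4]
  Insert 4 (step 7): P = [1, 2, 4, 8] / [3, 6] / [7];  Q = [1, 3, 5, 6] / [2, 4] / [7]
  Insert 5 (step 8): P = [1, 2, 4, 5] / [3, 6, 8] / [7];  Q = [1, 3, 5, 6] / [2, 4, 8] / [7]
Final shape: (4, 3, 1).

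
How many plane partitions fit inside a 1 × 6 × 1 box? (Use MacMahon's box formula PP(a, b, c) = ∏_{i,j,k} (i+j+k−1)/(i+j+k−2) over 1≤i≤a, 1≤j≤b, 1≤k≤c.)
PP(1, 6, 1) = 7

Evaluate the triple product over i = 1..1, j = 1..6, k = 1..1. The factors are (2/1) · (3/2) · (4/3) · (5/4) · (6/5) · (7/6). The numerators and denominators telescope so the product is an integer; carrying out the multiplication exactly gives PP(1, 6, 1) = 7.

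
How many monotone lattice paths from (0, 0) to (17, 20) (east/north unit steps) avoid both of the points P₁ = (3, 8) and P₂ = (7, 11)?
Number of paths = 11905493688

Inclusion–exclusion. Total paths: C(37, 17) = 15905368710. Through P₁: C(11, 3)·C(26, 14) = 1593520500. Through P₂: C(18, 7)·C(19, 10) = 2939837472. Since P₁ is strictly southwest of P₂, a monotone path through both must visit P₁ then P₂; paths through both = C(11, 3)·C(7, 4)·C(19, 10) = 533482950. Avoid both = 15905368710 − 1593520500 − 2939837472 + 533482950 = 11905493688.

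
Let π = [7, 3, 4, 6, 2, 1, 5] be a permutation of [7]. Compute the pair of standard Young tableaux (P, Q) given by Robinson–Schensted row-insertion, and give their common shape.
P = [1, 4, 5] / [2, 6] / [3] / [7];  Q = [1, 3, 4] / [2, 7] / [5] / [6];  common shape = (3, 2, 1, 1)

Row-insert the values π_1, π_2, … into P one at a time, bumping the leftmost entry strictly greater than the inserted value down to the next row. The recording tableau Q records, in position (i, j), the step at which that cell was added to P.
  Insert 7 (step 1): P = [7];  Q = [1]
  Insert 3 (step 2): P = [3] / [7];  Q = [1] / [2]
  Insert 4 (step 3): P = [3, 4] / [7];  Q = [1, 3] / [2]
  Insert 6 (step 4): P = [3, 4, 6] / [7];  Q = [1, 3, 4] / [2]
  Insert 2 (step 5): P = [2, 4, 6] / [3] / [7];  Q = [1, 3, 4] / [2] / [5]
  Insert 1 (step 6): P = [1, 4, 6] / [2] / [3] / [7];  Q = [1, 3, 4] / [2] / [5] / [6]
  Insert 5 (step 7): P = [1, 4, 5] / [2, 6] / [3] / [7];  Q = [1, 3, 4] / [2, 7] / [5] / [6]
Final shape: (3, 2, 1, 1).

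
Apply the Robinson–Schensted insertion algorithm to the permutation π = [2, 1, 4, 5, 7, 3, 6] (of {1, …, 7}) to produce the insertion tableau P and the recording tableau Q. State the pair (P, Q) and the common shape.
P = [1, 3, 5, 6] / [2, 4, 7];  Q = [1, 3, 4, 5] / [2, 6, 7];  common shape = (4, 3)

Row-insert the values π_1, π_2, … into P one at a time, bumping the leftmost entry strictly greater than the inserted value down to the next row. The recording tableau Q records, in position (i, j), the step at which that cell was added to P.
  Insert 2 (step 1): P = [2];  Q = [1]
  Insert 1 (step 2): P = [1] / [2];  Q = [1] / [2]
  Insert 4 (step 3): P = [1, 4] / [2];  Q = [1, 3] / [2]
  Insert 5 (step 4): P = [1, 4, 5] / [2];  Q = [1, 3, 4] / [2]
  Insert 7 (step 5): P = [1, 4, 5, 7] / [2];  Q = [1, 3, 4, 5] / [2]
  Insert 3 (step 6): P = [1, 3, 5, 7] / [2, 4];  Q = [1, 3, 4, 5] / [2, 6]
  Insert 6 (step 7): P = [1, 3, 5, 6] / [2, 4, 7];  Q = [1, 3, 4, 5] / [2, 6, 7]
Final shape: (4, 3).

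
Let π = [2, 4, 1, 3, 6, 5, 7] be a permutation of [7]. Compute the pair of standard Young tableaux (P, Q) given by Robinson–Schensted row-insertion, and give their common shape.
P = [1, 3, 5, 7] / [2, 4, 6];  Q = [1, 2, 5, 7] / [3, 4, 6];  common shape = (4, 3)

Row-insert the values π_1, π_2, … into P one at a time, bumping the leftmost entry strictly greater than the inserted value down to the next row. The recording tableau Q records, in position (i, j), the step at which that cell was added to P.
  Insert 2 (step 1): P = [2];  Q = [1]
  Insert 4 (step 2): P = [2, 4];  Q = [1, 2]
  Insert 1 (step 3): P = [1, 4] / [2];  Q = [1, 2] / [3]
  Insert 3 (step 4): P = [1, 3] / [2, 4];  Q = [1, 2] / [3, 4]
  Insert 6 (step 5): P = [1, 3, 6] / [2, 4];  Q = [1, 2, 5] / [3, 4]
  Insert 5 (step 6): P = [1, 3, 5] / [2, 4, 6];  Q = [1, 2, 5] / [3, 4, 6]
  Insert 7 (step 7): P = [1, 3, 5, 7] / [2, 4, 6];  Q = [1, 2, 5, 7] / [3, 4, 6]
Final shape: (4, 3).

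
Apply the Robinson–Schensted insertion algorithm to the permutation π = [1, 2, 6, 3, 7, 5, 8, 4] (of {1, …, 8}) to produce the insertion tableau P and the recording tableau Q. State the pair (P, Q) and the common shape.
P = [1, 2, 3, 4, 8] / [5, 7] / [6];  Q = [1, 2, 3, 5, 7] / [4, 6] / [8];  common shape = (5, 2, 1)

Row-insert the values π_1, π_2, … into P one at a time, bumping the leftmost entry strictly greater than the inserted value down to the next row. The recording tableau Q records, in position (i, j), the step at which that cell was added to P.
  Insert 1 (step 1): P = [1];  Q = [1]
  Insert 2 (step 2): P = [1, 2];  Q = [1, 2]
  Insert 6 (step 3): P = [1, 2, 6];  Q = [1, 2, 3]
  Insert 3 (step 4): P = [1, 2, 3] / [6];  Q = [1, 2, 3] / [4]
  Insert 7 (step 5): P = [1, 2, 3, 7] / [6];  Q = [1, 2, 3, 5] / [4]
  Insert 5 (step 6): P = [1, 2, 3, 5] / [6, 7];  Q = [1, 2, 3, 5] / [4, 6]
  Insert 8 (step 7): P = [1, 2, 3, 5, 8] / [6, 7];  Q = [1, 2, 3, 5, 7] / [4, 6]
  Insert 4 (step 8): P = [1, 2, 3, 4, 8] / [5, 7] / [6];  Q = [1, 2, 3, 5, 7] / [4, 6] / [8]
Final shape: (5, 2, 1).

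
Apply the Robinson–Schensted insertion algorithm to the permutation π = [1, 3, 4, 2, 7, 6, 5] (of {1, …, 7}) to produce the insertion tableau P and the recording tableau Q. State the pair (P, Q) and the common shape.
P = [1, 2, 4, 5] / [3, 6] / [7];  Q = [1, 2, 3, 5] / [4, 6] / [7];  common shape = (4, 2, 1)

Row-insert the values π_1, π_2, … into P one at a time, bumping the leftmost entry strictly greater than the inserted value down to the next row. The recording tableau Q records, in position (i, j), the step at which that cell was added to P.
  Insert 1 (step 1): P = [1];  Q = [1]
  Insert 3 (step 2): P = [1, 3];  Q = [1, 2]
  Insert 4 (step 3): P = [1, 3, 4];  Q = [1, 2, 3]
  Insert 2 (step 4): P = [1, 2, 4] / [3];  Q = [1, 2, 3] / [4]
  Insert 7 (step 5): P = [1, 2, 4, 7] / [3];  Q = [1, 2, 3, 5] / [4]
  Insert 6 (step 6): P = [1, 2, 4, 6] / [3, 7];  Q = [1, 2, 3, 5] / [4, 6]
  Insert 5 (step 7): P = [1, 2, 4, 5] / [3, 6] / [7];  Q = [1, 2, 3, 5] / [4, 6] / [7]
Final shape: (4, 2, 1).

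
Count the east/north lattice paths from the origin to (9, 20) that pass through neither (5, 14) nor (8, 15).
Number of paths = 4910313

Inclusion–exclusion. Total paths: C(29, 9) = 10015005. Through P₁: C(19, 5)·C(10, 4) = 2441880. Through P₂: C(23, 8)·C(6, 1) = 2941884. Since P₁ is strictly southwest of P₂, a monotone path through both must visit P₁ then P₂; paths through both = C(19, 5)·C(4, 3)·C(6, 1) = 279072. Avoid both = 10015005 − 2441880 − 2941884 + 279072 = 4910313.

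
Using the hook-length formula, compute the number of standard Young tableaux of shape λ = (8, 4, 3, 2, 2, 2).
# SYT of shape (8, 4, 3, 2, 2, 2) = 391718250

Hook-length formula: f^λ = n! / Π hook(c), product over all cells c of the Young diagram. For λ = (8, 4, 3, 2, 2, 2), n = 21 boxes. Hook lengths by row (left-to-right, top-to-bottom): [13, 12, 8, 6, 4, 3, 2, 1]; [8, 7, 3, 1]; [6, 5, 1]; [4, 3]; [3, 2]; [2, 1]. Product of hooks = 130427781120. So f^λ = 21! / 130427781120 = 51090942171709440000 / 130427781120 = 391718250.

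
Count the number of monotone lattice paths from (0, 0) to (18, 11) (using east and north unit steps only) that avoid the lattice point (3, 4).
Number of paths = 28628250

Total paths from (0, 0) to (18, 11): C(29, 18) = 34597290. Paths through (3, 4): (paths (0, 0) → (3, 4)) × (paths (3, 4) → (18, 11)) = C(7, 3) · C(22, 15) = 35 · 170544 = 5969040. Avoidance count = 34597290 − 5969040 = 28628250.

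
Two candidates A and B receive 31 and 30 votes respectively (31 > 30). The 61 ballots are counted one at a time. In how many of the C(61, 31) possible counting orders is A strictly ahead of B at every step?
Strict-lead orderings = 3814986502092304

Total orderings of the 61 votes with 31 for A: C(61, 31) = 232714176627630544. By the Bertrand ballot formula (Cycle Lemma / reflection principle), the number of orderings in which A is strictly ahead of B throughout is (p − q)/(p + q) · C(p + q, p) = (31 − 30)/(31 + 30) · 232714176627630544 = 3814986502092304.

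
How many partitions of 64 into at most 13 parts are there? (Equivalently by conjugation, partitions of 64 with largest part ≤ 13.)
p(64, parts ≤ 13) = 669555

Use the recurrence p(n, m) = p(n, m−1) + p(n−m, m): either the largest part is < m (count p(n, m−1)) or the largest part is exactly m (remove one copy of m, count p(n−m, m)). With p(0, ·) = 1 this gives p(64, parts ≤ 13) = 669555. (By conjugating Young diagrams, this also counts partitions of 64 into at most 13 parts.)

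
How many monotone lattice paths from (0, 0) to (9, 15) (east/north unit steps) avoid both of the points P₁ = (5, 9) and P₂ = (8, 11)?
Number of paths = 609274

Inclusion–exclusion. Total paths: C(24, 9) = 1307504. Through P₁: C(14, 5)·C(10, 4) = 420420. Through P₂: C(19, 8)·C(5, 1) = 377910. Since P₁ is strictly southwest of P₂, a monotone path through both must visit P₁ then P₂; paths through both = C(14, 5)·C(5, 3)·C(5, 1) = 100100. Avoid both = 1307504 − 420420 − 377910 + 100100 = 609274.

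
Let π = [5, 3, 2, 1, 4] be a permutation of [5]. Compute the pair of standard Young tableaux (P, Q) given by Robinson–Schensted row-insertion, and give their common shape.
P = [1, 4] / [2] / [3] / [5];  Q = [1, 5] / [2] / [3] / [4];  common shape = (2, 1, 1, 1)

Row-insert the values π_1, π_2, … into P one at a time, bumping the leftmost entry strictly greater than the inserted value down to the next row. The recording tableau Q records, in position (i, j), the step at which that cell was added to P.
  Insert 5 (step 1): P = [5];  Q = [1]
  Insert 3 (step 2): P = [3] / [5];  Q = [1] / [2]
  Insert 2 (step 3): P = [2] / [3] / [5];  Q = [1] / [2] / [3]
  Insert 1 (step 4): P = [1] / [2] / [3] / [5];  Q = [1] / [2] / [3] / [4]
  Insert 4 (step 5): P = [1, 4] / [2] / [3] / [5];  Q = [1, 5] / [2] / [3] / [4]
Final shape: (2, 1, 1, 1).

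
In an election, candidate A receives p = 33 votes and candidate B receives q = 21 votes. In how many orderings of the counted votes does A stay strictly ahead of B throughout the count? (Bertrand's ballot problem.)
Strict-lead orderings = 115631433392020

Total orderings of the 54 votes with 33 for A: C(54, 33) = 520341450264090. By the Bertrand ballot formula (Cycle Lemma / reflection principle), the number of orderings in which A is strictly ahead of B throughout is (p − q)/(p + q) · C(p + q, p) = (33 − 21)/(33 + 21) · 520341450264090 = 115631433392020.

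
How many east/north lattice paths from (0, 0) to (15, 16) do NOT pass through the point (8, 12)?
Number of paths = 258970095

Total paths from (0, 0) to (15, 16): C(31, 15) = 300540195. Paths through (8, 12): (paths (0, 0) → (8, 12)) × (paths (8, 12) → (15, 16)) = C(20, 8) · C(11, 7) = 125970 · 330 = 41570100. Avoidance count = 300540195 − 41570100 = 258970095.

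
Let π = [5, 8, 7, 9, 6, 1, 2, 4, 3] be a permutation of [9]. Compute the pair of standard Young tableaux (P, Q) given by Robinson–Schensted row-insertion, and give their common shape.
P = [1, 2, 3] / [4, 6, 9] / [5] / [7] / [8];  Q = [1, 2, 4] / [3, 7, 8] / [5] / [6] / [9];  common shape = (3, 3, 1, 1, 1)

Row-insert the values π_1, π_2, … into P one at a time, bumping the leftmost entry strictly greater than the inserted value down to the next row. The recording tableau Q records, in position (i, j), the step at which that cell was added to P.
  Insert 5 (step 1): P = [5];  Q = [1]
  Insert 8 (step 2): P = [5, 8];  Q = [1, 2]
  Insert 7 (step 3): P = [5, 7] / [8];  Q = [1, 2] / [3]
  Insert 9 (step 4): P = [5, 7, 9] / [8];  Q = [1, 2, 4] / [3]
  Insert 6 (step 5): P = [5, 6, 9] / [7] / [8];  Q = [1, 2, 4] / [3] / [5]
  Insert 1 (step 6): P = [1, 6, 9] / [5] / [7] / [8];  Q = [1, 2, 4] / [3] / [5] / [6]
  Insert 2 (step 7): P = [1, 2, 9] / [5, 6] / [7] / [8];  Q = [1, 2, 4] / [3, 7] / [5] / [6]
  Insert 4 (step 8): P = [1, 2, 4] / [5, 6, 9] / [7] / [8];  Q = [1, 2, 4] / [3, 7, 8] / [5] / [6]
  Insert 3 (step 9): P = [1, 2, 3] / [4, 6, 9] / [5] / [7] / [8];  Q = [1, 2, 4] / [3, 7, 8] / [5] / [6] / [9]
Final shape: (3, 3, 1, 1, 1).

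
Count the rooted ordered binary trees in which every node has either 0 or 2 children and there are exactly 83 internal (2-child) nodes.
C_83 = 68854441132780194707888052034668647142985206100

These full binary trees are counted by the Catalan number C_n = (1/(n + 1)) · C(2n, n). For n = 83: C_83 = (1/84) · C(166, 83) = 5783773055153536355462596370912166360010757312400/84 = 68854441132780194707888052034668647142985206100.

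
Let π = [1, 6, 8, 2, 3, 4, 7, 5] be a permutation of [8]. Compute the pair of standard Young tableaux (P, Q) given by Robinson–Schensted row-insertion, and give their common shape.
P = [1, 2, 3, 4, 5] / [6, 7] / [8];  Q = [1, 2, 3, 6, 7] / [4, 5] / [8];  common shape = (5, 2, 1)

Row-insert the values π_1, π_2, … into P one at a time, bumping the leftmost entry strictly greater than the inserted value down to the next row. The recording tableau Q records, in position (i, j), the step at which that cell was added to P.
  Insert 1 (step 1): P = [1];  Q = [1]
  Insert 6 (step 2): P = [1, 6];  Q = [1, 2]
  Insert 8 (step 3): P = [1, 6, 8];  Q = [1, 2, 3]
  Insert 2 (step 4): P = [1, 2, 8] / [6];  Q = [1, 2, 3] / [4]
  Insert 3 (step 5): P = [1, 2, 3] / [6, 8];  Q = [1, 2, 3] / [4, 5]
  Insert 4 (step 6): P = [1, 2, 3, 4] / [6, 8];  Q = [1, 2, 3, 6] / [4, 5]
  Insert 7 (step 7): P = [1, 2, 3, 4, 7] / [6, 8];  Q = [1, 2, 3, 6, 7] / [4, 5]
  Insert 5 (step 8): P = [1, 2, 3, 4, 5] / [6, 7] / [8];  Q = [1, 2, 3, 6, 7] / [4, 5] / [8]
Final shape: (5, 2, 1).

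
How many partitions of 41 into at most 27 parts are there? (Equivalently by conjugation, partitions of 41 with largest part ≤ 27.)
p(41, parts ≤ 27) = 44210

Use the recurrence p(n, m) = p(n, m−1) + p(n−m, m): either the largest part is < m (count p(n, m−1)) or the largest part is exactly m (remove one copy of m, count p(n−m, m)). With p(0, ·) = 1 this gives p(41, parts ≤ 27) = 44210. (By conjugating Young diagrams, this also counts partitions of 41 into at most 27 parts.)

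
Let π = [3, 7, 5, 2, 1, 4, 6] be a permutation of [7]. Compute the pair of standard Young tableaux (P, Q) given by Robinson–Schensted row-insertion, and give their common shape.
P = [1, 4, 6] / [2, 5] / [3] / [7];  Q = [1, 2, 7] / [3, 6] / [4] / [5];  common shape = (3, 2, 1, 1)

Row-insert the values π_1, π_2, … into P one at a time, bumping the leftmost entry strictly greater than the inserted value down to the next row. The recording tableau Q records, in position (i, j), the step at which that cell was added to P.
  Insert 3 (step 1): P = [3];  Q = [1]
  Insert 7 (step 2): P = [3, 7];  Q = [1, 2]
  Insert 5 (step 3): P = [3, 5] / [7];  Q = [1, 2] / [3]
  Insert 2 (step 4): P = [2, 5] / [3] / [7];  Q = [1, 2] / [3] / [4]
  Insert 1 (step 5): P = [1, 5] / [2] / [3] / [7];  Q = [1, 2] / [3] / [4] / [5]
  Insert 4 (step 6): P = [1, 4] / [2, 5] / [3] / [7];  Q = [1, 2] / [3, 6] / [4] / [5]
  Insert 6 (step 7): P = [1, 4, 6] / [2, 5] / [3] / [7];  Q = [1, 2, 7] / [3, 6] / [4] / [5]
Final shape: (3, 2, 1, 1).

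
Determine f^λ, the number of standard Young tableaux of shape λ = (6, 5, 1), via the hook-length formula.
# SYT of shape (6, 5, 1) = 1155

Hook-length formula: f^λ = n! / Π hook(c), product over all cells c of the Young diagram. For λ = (6, 5, 1), n = 12 boxes. Hook lengths by row (left-to-right, top-to-bottom): [8, 6, 5, 4, 3, 1]; [6, 4, 3, 2, 1]; [1]. Product of hooks = 414720. So f^λ = 12! / 414720 = 479001600 / 414720 = 1155.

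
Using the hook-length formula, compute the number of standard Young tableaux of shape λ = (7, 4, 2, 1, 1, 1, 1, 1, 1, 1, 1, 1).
# SYT of shape (7, 4, 2, 1, 1, 1, 1, 1, 1, 1, 1, 1) = 96996900

Hook-length formula: f^λ = n! / Π hook(c), product over all cells c of the Young diagram. For λ = (7, 4, 2, 1, 1, 1, 1, 1, 1, 1, 1, 1), n = 22 boxes. Hook lengths by row (left-to-right, top-to-bottom): [18, 8, 6, 5, 3, 2, 1]; [14, 4, 2, 1]; [11, 1]; [9]; [8]; [7]; [6]; [5]; [4]; [3]; [2]; [1]. Product of hooks = 11588006707200. So f^λ = 22! / 11588006707200 = 1124000727777607680000 / 11588006707200 = 96996900.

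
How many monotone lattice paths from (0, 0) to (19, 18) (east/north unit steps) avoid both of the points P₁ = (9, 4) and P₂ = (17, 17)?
Number of paths = 9706001250

Inclusion–exclusion. Total paths: C(37, 19) = 17672631900. Through P₁: C(13, 9)·C(24, 10) = 1402298040. Through P₂: C(34, 17)·C(3, 2) = 7000818660. Since P₁ is strictly southwest of P₂, a monotone path through both must visit P₁ then P₂; paths through both = C(13, 9)·C(21, 8)·C(3, 2) = 436486050. Avoid both = 17672631900 − 1402298040 − 7000818660 + 436486050 = 9706001250.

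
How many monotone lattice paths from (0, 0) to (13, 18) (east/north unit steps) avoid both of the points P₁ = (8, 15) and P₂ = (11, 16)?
Number of paths = 112335657

Inclusion–exclusion. Total paths: C(31, 13) = 206253075. Through P₁: C(23, 8)·C(8, 5) = 27457584. Through P₂: C(27, 11)·C(4, 2) = 78227370. Since P₁ is strictly southwest of P₂, a monotone path through both must visit P₁ then P₂; paths through both = C(23, 8)·C(4, 3)·C(4, 2) = 11767536. Avoid both = 206253075 − 27457584 − 78227370 + 11767536 = 112335657.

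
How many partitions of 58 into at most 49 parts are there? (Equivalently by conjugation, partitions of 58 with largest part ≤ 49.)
p(58, parts ≤ 49) = 715153

Use the recurrence p(n, m) = p(n, m−1) + p(n−m, m): either the largest part is < m (count p(n, m−1)) or the largest part is exactly m (remove one copy of m, count p(n−m, m)). With p(0, ·) = 1 this gives p(58, parts ≤ 49) = 715153. (By conjugating Young diagrams, this also counts partitions of 58 into at most 49 parts.)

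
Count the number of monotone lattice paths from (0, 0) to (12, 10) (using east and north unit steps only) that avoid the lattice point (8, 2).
Number of paths = 624371

Total paths from (0, 0) to (12, 10): C(22, 12) = 646646. Paths through (8, 2): (paths (0, 0) → (8, 2)) × (paths (8, 2) → (12, 10)) = C(10, 8) · C(12, 4) = 45 · 495 = 22275. Avoidance count = 646646 − 22275 = 624371.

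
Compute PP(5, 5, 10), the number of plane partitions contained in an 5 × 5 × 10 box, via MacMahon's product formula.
PP(5, 5, 10) = 9095857138368

Evaluate the triple product over i = 1..5, j = 1..5, k = 1..10. The factors are (2/1) · (3/2) · (4/3) · (5/4) · (6/5) · (7/6) · (8/7) · (9/8) · … (250 factors total). The numerators and denominators telescope so the product is an integer; carrying out the multiplication exactly gives PP(5, 5, 10) = 9095857138368.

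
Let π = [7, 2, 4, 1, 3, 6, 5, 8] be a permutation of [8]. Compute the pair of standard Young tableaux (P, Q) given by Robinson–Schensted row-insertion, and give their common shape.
P = [1, 3, 5, 8] / [2, 4, 6] / [7];  Q = [1, 3, 6, 8] / [2, 5, 7] / [4];  common shape = (4, 3, 1)

Row-insert the values π_1, π_2, … into P one at a time, bumping the leftmost entry strictly greater than the inserted value down to the next row. The recording tableau Q records, in position (i, j), the step at which that cell was added to P.
  Insert 7 (step 1): P = [7];  Q = [1]
  Insert 2 (step 2): P = [2] / [7];  Q = [1] / [2]
  Insert 4 (step 3): P = [2, 4] / [7];  Q = [1, 3] / [2]
  Insert 1 (step 4): P = [1, 4] / [2] / [7];  Q = [1, 3] / [2] / [4]
  Insert 3 (step 5): P = [1, 3] / [2, 4] / [7];  Q = [1, 3] / [2, 5] / [4]
  Insert 6 (step 6): P = [1, 3, 6] / [2, 4] / [7];  Q = [1, 3, 6] / [2, 5] / [4]
  Insert 5 (step 7): P = [1, 3, 5] / [2, 4, 6] / [7];  Q = [1, 3, 6] / [2, 5, 7] / [4]
  Insert 8 (step 8): P = [1, 3, 5, 8] / [2, 4, 6] / [7];  Q = [1, 3, 6, 8] / [2, 5, 7] / [4]
Final shape: (4, 3, 1).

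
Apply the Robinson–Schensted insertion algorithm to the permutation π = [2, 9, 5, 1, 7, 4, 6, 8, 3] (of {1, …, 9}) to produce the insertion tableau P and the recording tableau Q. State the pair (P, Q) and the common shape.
P = [1, 3, 6, 8] / [2, 4, 7] / [5] / [9];  Q = [1, 2, 5, 8] / [3, 6, 7] / [4] / [9];  common shape = (4, 3, 1, 1)

Row-insert the values π_1, π_2, … into P one at a time, bumping the leftmost entry strictly greater than the inserted value down to the next row. The recording tableau Q records, in position (i, j), the step at which that cell was added to P.
  Insert 2 (step 1): P = [2];  Q = [1]
  Insert 9 (step 2): P = [2, 9];  Q = [1, 2]
  Insert 5 (step 3): P = [2, 5] / [9];  Q = [1, 2] / [3]
  Insert 1 (step 4): P = [1, 5] / [2] / [9];  Q = [1, 2] / [3] / [4]
  Insert 7 (step 5): P = [1, 5, 7] / [2] / [9];  Q = [1, 2, 5] / [3] / [4]
  Insert 4 (step 6): P = [1, 4, 7] / [2, 5] / [9];  Q = [1, 2, 5] / [3, 6] / [4]
  Insert 6 (step 7): P = [1, 4, 6] / [2, 5, 7] / [9];  Q = [1, 2, 5] / [3, 6, 7] / [4]
  Insert 8 (step 8): P = [1, 4, 6, 8] / [2, 5, 7] / [9];  Q = [1, 2, 5, 8] / [3, 6, 7] / [4]
  Insert 3 (step 9): P = [1, 3, 6, 8] / [2, 4, 7] / [5] / [9];  Q = [1, 2, 5, 8] / [3, 6, 7] / [4] / [9]
Final shape: (4, 3, 1, 1).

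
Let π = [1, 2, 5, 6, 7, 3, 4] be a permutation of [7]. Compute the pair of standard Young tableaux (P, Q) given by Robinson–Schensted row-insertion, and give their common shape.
P = [1, 2, 3, 4, 7] / [5, 6];  Q = [1, 2, 3, 4, 5] / [6, 7];  common shape = (5, 2)

Row-insert the values π_1, π_2, … into P one at a time, bumping the leftmost entry strictly greater than the inserted value down to the next row. The recording tableau Q records, in position (i, j), the step at which that cell was added to P.
  Insert 1 (step 1): P = [1];  Q = [1]
  Insert 2 (step 2): P = [1, 2];  Q = [1, 2]
  Insert 5 (step 3): P = [1, 2, 5];  Q = [1, 2, 3]
  Insert 6 (step 4): P = [1, 2, 5, 6];  Q = [1, 2, 3, 4]
  Insert 7 (step 5): P = [1, 2, 5, 6, 7];  Q = [1, 2, 3, 4, 5]
  Insert 3 (step 6): P = [1, 2, 3, 6, 7] / [5];  Q = [1, 2, 3, 4, 5] / [6]
  Insert 4 (step 7): P = [1, 2, 3, 4, 7] / [5, 6];  Q = [1, 2, 3, 4, 5] / [6, 7]
Final shape: (5, 2).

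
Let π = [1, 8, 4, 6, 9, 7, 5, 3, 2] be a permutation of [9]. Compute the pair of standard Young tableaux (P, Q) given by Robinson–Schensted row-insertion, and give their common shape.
P = [1, 2, 5, 7] / [3, 9] / [4] / [6] / [8];  Q = [1, 2, 4, 5] / [3, 6] / [7] / [8] / [9];  common shape = (4, 2, 1, 1, 1)

Row-insert the values π_1, π_2, … into P one at a time, bumping the leftmost entry strictly greater than the inserted value down to the next row. The recording tableau Q records, in position (i, j), the step at which that cell was added to P.
  Insert 1 (step 1): P = [1];  Q = [1]
  Insert 8 (step 2): P = [1, 8];  Q = [1, 2]
  Insert 4 (step 3): P = [1, 4] / [8];  Q = [1, 2] / [3]
  Insert 6 (step 4): P = [1, 4, 6] / [8];  Q = [1, 2, 4] / [3]
  Insert 9 (step 5): P = [1, 4, 6, 9] / [8];  Q = [1, 2, 4, 5] / [3]
  Insert 7 (step 6): P = [1, 4, 6, 7] / [8, 9];  Q = [1, 2, 4, 5] / [3, 6]
  Insert 5 (step 7): P = [1, 4, 5, 7] / [6, 9] / [8];  Q = [1, 2, 4, 5] / [3, 6] / [7]
  Insert 3 (step 8): P = [1, 3, 5, 7] / [4, 9] / [6] / [8];  Q = [1, 2, 4, 5] / [3, 6] / [7] / [8]
  Insert 2 (step 9): P = [1, 2, 5, 7] / [3, 9] / [4] / [6] / [8];  Q = [1, 2, 4, 5] / [3, 6] / [7] / [8] / [9]
Final shape: (4, 2, 1, 1, 1).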